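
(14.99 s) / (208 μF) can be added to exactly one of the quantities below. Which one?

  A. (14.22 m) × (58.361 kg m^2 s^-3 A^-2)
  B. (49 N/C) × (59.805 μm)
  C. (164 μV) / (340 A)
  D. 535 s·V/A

Reference: [s] / [kg⁻¹·m⁻²·s⁴·A²] = kg·m²·s⁻³·A⁻².
Each option:
  A. [m] · [kg·m²·s⁻³·A⁻²] = kg·m³·s⁻³·A⁻²
  B. [kg·m·s⁻³·A⁻¹] · [m] = kg·m²·s⁻³·A⁻¹
  C. [kg·m²·s⁻³·A⁻¹] / [A] = kg·m²·s⁻³·A⁻²  ← same
  D. V·s·A⁻¹ = J·C⁻¹·s·A⁻¹ = kg·m²·s⁻²·A⁻²
Only C. matches kg·m²·s⁻³·A⁻².

C.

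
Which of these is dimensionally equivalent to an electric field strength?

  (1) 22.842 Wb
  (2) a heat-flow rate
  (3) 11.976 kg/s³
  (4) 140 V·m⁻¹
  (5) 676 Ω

Reference: [electric field strength] = kg·m·s⁻³·A⁻¹.
Each option:
  (1) Wb = V·s = kg·m²·s⁻²·A⁻¹
  (2) [heat-flow rate] = kg·m²·s⁻³
  (3) kg·s⁻³
  (4) V·m⁻¹ = J·C⁻¹·m⁻¹ = kg·m·s⁻³·A⁻¹  ← same
  (5) Ω = V·A⁻¹ = kg·m²·s⁻³·A⁻²
Only (4) matches kg·m·s⁻³·A⁻¹.

(4)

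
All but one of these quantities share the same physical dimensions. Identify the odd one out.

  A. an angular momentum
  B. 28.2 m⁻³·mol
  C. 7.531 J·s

B.

Reduce each to base SI dimensions:
  A. [angular momentum] = kg·m²·s⁻¹
  B. m⁻³·mol
  C. J·s = N·m·s = kg·m²·s⁻¹
All reduce to kg·m²·s⁻¹ except B., which is m⁻³·mol.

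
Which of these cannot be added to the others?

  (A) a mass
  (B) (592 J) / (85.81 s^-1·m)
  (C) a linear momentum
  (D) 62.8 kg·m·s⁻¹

Work out the base dimensions of each:
  (A) [mass] = kg
  (B) [kg·m²·s⁻²] / [m·s⁻¹] = kg·m·s⁻¹
  (C) [linear momentum] = kg·m·s⁻¹
  (D) kg·m·s⁻¹
All reduce to kg·m·s⁻¹ except (A), which is kg.

(A)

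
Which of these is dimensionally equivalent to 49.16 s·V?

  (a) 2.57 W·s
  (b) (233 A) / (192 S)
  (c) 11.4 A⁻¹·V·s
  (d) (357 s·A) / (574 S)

(d)

Reference: V·s = J·C⁻¹·s = kg·m²·s⁻²·A⁻¹.
Each option:
  (a) W·s = J·s⁻¹·s = kg·m²·s⁻²
  (b) [A] / [kg⁻¹·m⁻²·s³·A²] = kg·m²·s⁻³·A⁻¹
  (c) V·s·A⁻¹ = J·C⁻¹·s·A⁻¹ = kg·m²·s⁻²·A⁻²
  (d) [s·A] / [kg⁻¹·m⁻²·s³·A²] = kg·m²·s⁻²·A⁻¹  ← same
Only (d) matches kg·m²·s⁻²·A⁻¹.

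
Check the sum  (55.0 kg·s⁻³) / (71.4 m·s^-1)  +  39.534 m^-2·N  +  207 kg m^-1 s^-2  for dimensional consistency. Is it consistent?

Yes

In SI base units:
  (55.0 kg·s⁻³) / (71.4 m·s^-1):  [kg·s⁻³] / [m·s⁻¹] = kg·m⁻¹·s⁻²
  39.534 m^-2·N:  N·m⁻² = kg·m·s⁻²·m⁻² = kg·m⁻¹·s⁻²
  207 kg m^-1 s^-2:  kg·m⁻¹·s⁻²
Every term reduces to kg·m⁻¹·s⁻².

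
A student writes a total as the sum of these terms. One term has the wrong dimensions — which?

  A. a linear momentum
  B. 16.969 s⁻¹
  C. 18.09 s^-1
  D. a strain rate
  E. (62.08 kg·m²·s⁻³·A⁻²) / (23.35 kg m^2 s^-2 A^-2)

Dimensions:
  A. [linear momentum] = kg·m·s⁻¹
  B. s⁻¹
  C. s⁻¹
  D. [strain rate] = s⁻¹
  E. [kg·m²·s⁻³·A⁻²] / [kg·m²·s⁻²·A⁻²] = s⁻¹
All reduce to s⁻¹ except A., which is kg·m·s⁻¹.

A.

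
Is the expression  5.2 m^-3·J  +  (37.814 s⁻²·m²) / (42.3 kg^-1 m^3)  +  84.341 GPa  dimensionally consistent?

Yes

Reduce each to base SI dimensions:
  5.2 m^-3·J:  J·m⁻³ = N·m·m⁻³ = kg·m⁻¹·s⁻²
  (37.814 s⁻²·m²) / (42.3 kg^-1 m^3):  [m²·s⁻²] / [kg⁻¹·m³] = kg·m⁻¹·s⁻²
  84.341 GPa:  Pa = N·m⁻² = kg·m⁻¹·s⁻²
Every term reduces to kg·m⁻¹·s⁻².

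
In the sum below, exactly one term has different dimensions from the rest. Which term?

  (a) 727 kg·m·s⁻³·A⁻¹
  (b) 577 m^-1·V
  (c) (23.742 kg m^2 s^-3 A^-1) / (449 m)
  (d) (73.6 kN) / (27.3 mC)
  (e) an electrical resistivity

Expand each in SI base units:
  (a) kg·m·s⁻³·A⁻¹
  (b) V·m⁻¹ = J·C⁻¹·m⁻¹ = kg·m·s⁻³·A⁻¹
  (c) [kg·m²·s⁻³·A⁻¹] / [m] = kg·m·s⁻³·A⁻¹
  (d) [kg·m·s⁻²] / [s·A] = kg·m·s⁻³·A⁻¹
  (e) [electrical resistivity] = kg·m³·s⁻³·A⁻²
All reduce to kg·m·s⁻³·A⁻¹ except (e), which is kg·m³·s⁻³·A⁻².

(e)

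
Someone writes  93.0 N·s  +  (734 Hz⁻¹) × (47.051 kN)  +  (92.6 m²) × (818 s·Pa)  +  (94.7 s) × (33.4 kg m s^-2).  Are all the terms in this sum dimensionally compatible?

In SI base units:
  93.0 N·s:  N·s = kg·m·s⁻²·s = kg·m·s⁻¹
  (734 Hz⁻¹) × (47.051 kN):  [s] · [kg·m·s⁻²] = kg·m·s⁻¹
  (92.6 m²) × (818 s·Pa):  [m²] · [kg·m⁻¹·s⁻¹] = kg·m·s⁻¹
  (94.7 s) × (33.4 kg m s^-2):  [s] · [kg·m·s⁻²] = kg·m·s⁻¹
Every term reduces to kg·m·s⁻¹.

Yes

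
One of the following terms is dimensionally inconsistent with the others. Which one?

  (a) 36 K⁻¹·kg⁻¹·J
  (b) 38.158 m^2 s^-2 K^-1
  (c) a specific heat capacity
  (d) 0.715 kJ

(d)

In SI base units:
  (a) J·kg⁻¹·K⁻¹ = N·m·kg⁻¹·K⁻¹ = m²·s⁻²·K⁻¹
  (b) m²·s⁻²·K⁻¹
  (c) [specific heat capacity] = m²·s⁻²·K⁻¹
  (d) J = N·m = kg·m²·s⁻²
All reduce to m²·s⁻²·K⁻¹ except (d), which is kg·m²·s⁻².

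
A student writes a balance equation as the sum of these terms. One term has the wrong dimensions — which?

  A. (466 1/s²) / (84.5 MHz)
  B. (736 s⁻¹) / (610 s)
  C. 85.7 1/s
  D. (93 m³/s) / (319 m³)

Dimensions:
  A. [s⁻²] / [s⁻¹] = s⁻¹
  B. [s⁻¹] / [s] = s⁻²
  C. s⁻¹
  D. [m³·s⁻¹] / [m³] = s⁻¹
All reduce to s⁻¹ except B., which is s⁻².

B.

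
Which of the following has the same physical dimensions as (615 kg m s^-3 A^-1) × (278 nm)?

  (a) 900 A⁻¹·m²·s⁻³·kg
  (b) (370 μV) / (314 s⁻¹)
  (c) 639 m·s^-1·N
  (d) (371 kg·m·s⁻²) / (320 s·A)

(a)

Reference: [kg·m·s⁻³·A⁻¹] · [m] = kg·m²·s⁻³·A⁻¹.
Each option:
  (a) kg·m²·s⁻³·A⁻¹  ← same
  (b) [kg·m²·s⁻³·A⁻¹] / [s⁻¹] = kg·m²·s⁻²·A⁻¹
  (c) N·m·s⁻¹ = kg·m·s⁻²·m·s⁻¹ = kg·m²·s⁻³
  (d) [kg·m·s⁻²] / [s·A] = kg·m·s⁻³·A⁻¹
Only (a) matches kg·m²·s⁻³·A⁻¹.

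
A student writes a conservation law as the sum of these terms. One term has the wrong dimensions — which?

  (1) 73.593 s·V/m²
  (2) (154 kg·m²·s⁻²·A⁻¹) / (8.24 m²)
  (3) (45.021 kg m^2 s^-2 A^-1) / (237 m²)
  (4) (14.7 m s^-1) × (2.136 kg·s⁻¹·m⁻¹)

In SI base units:
  (1) V·s·m⁻² = J·C⁻¹·s·m⁻² = kg·s⁻²·A⁻¹
  (2) [kg·m²·s⁻²·A⁻¹] / [m²] = kg·s⁻²·A⁻¹
  (3) [kg·m²·s⁻²·A⁻¹] / [m²] = kg·s⁻²·A⁻¹
  (4) [m·s⁻¹] · [kg·m⁻¹·s⁻¹] = kg·s⁻²
All reduce to kg·s⁻²·A⁻¹ except (4), which is kg·s⁻².

(4)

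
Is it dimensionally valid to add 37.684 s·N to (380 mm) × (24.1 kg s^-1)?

Yes

Expand each in SI base units:
  37.684 s·N:  N·s = kg·m·s⁻²·s = kg·m·s⁻¹
  (380 mm) × (24.1 kg s^-1):  [m] · [kg·s⁻¹] = kg·m·s⁻¹
Both are kg·m·s⁻¹, so they have the same dimensions and can be added.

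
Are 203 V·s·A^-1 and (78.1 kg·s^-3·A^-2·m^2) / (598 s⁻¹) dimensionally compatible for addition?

Work out the base dimensions of each:
  203 V·s·A^-1:  V·s·A⁻¹ = J·C⁻¹·s·A⁻¹ = kg·m²·s⁻²·A⁻²
  (78.1 kg·s^-3·A^-2·m^2) / (598 s⁻¹):  [kg·m²·s⁻³·A⁻²] / [s⁻¹] = kg·m²·s⁻²·A⁻²
Both are kg·m²·s⁻²·A⁻², so they have the same dimensions and can be added.

Yes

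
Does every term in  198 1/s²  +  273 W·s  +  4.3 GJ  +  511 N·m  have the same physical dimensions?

Work out the base dimensions of each:
  198 1/s²:  s⁻²
  273 W·s:  W·s = J·s⁻¹·s = kg·m²·s⁻²
  4.3 GJ:  J = N·m = kg·m²·s⁻²
  511 N·m:  N·m = kg·m·s⁻²·m = kg·m²·s⁻²
The terms do not share a single dimension (kg·m²·s⁻² vs s⁻²).

No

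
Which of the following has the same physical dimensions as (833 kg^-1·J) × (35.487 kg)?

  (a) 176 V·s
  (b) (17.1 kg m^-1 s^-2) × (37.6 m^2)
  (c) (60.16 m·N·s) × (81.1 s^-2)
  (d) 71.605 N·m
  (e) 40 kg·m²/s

Reference: [m²·s⁻²] · [kg] = kg·m²·s⁻².
Each option:
  (a) V·s = J·C⁻¹·s = kg·m²·s⁻²·A⁻¹
  (b) [kg·m⁻¹·s⁻²] · [m²] = kg·m·s⁻²
  (c) [kg·m²·s⁻¹] · [s⁻²] = kg·m²·s⁻³
  (d) N·m = kg·m·s⁻²·m = kg·m²·s⁻²  ← same
  (e) kg·m²·s⁻¹
Only (d) matches kg·m²·s⁻².

(d)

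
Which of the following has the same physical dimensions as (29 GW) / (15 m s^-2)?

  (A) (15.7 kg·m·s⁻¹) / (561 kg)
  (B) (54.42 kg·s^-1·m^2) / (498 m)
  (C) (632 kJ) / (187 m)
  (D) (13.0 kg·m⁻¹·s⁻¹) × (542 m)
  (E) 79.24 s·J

Reference: [kg·m²·s⁻³] / [m·s⁻²] = kg·m·s⁻¹.
Each option:
  (A) [kg·m·s⁻¹] / [kg] = m·s⁻¹
  (B) [kg·m²·s⁻¹] / [m] = kg·m·s⁻¹  ← same
  (C) [kg·m²·s⁻²] / [m] = kg·m·s⁻²
  (D) [kg·m⁻¹·s⁻¹] · [m] = kg·s⁻¹
  (E) J·s = N·m·s = kg·m²·s⁻¹
Only (B) matches kg·m·s⁻¹.

(B)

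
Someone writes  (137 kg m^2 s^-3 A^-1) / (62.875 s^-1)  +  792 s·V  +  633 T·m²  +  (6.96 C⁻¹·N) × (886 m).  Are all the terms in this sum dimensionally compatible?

Dimensions:
  (137 kg m^2 s^-3 A^-1) / (62.875 s^-1):  [kg·m²·s⁻³·A⁻¹] / [s⁻¹] = kg·m²·s⁻²·A⁻¹
  792 s·V:  V·s = J·C⁻¹·s = kg·m²·s⁻²·A⁻¹
  633 T·m²:  T·m² = Wb·m⁻²·m² = kg·m²·s⁻²·A⁻¹
  (6.96 C⁻¹·N) × (886 m):  [kg·m·s⁻³·A⁻¹] · [m] = kg·m²·s⁻³·A⁻¹
The terms do not share a single dimension (kg·m²·s⁻²·A⁻¹ vs kg·m²·s⁻³·A⁻¹).

No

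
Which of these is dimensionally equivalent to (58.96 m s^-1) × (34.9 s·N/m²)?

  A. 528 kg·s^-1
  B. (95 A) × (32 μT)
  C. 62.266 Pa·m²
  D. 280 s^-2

B.

Reference: [m·s⁻¹] · [kg·m⁻¹·s⁻¹] = kg·s⁻².
Each option:
  A. kg·s⁻¹
  B. [A] · [kg·s⁻²·A⁻¹] = kg·s⁻²  ← same
  C. Pa·m² = N·m⁻²·m² = kg·m·s⁻²
  D. s⁻²
Only B. matches kg·s⁻².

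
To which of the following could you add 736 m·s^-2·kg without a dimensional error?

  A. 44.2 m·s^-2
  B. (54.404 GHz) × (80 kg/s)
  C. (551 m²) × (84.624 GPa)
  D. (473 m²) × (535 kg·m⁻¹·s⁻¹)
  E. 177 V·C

Reference: kg·m·s⁻².
Each option:
  A. m·s⁻²
  B. [s⁻¹] · [kg·s⁻¹] = kg·s⁻²
  C. [m²] · [kg·m⁻¹·s⁻²] = kg·m·s⁻²  ← same
  D. [m²] · [kg·m⁻¹·s⁻¹] = kg·m·s⁻¹
  E. C·V = s·A·J·C⁻¹ = kg·m²·s⁻²
Only C. matches kg·m·s⁻².

C.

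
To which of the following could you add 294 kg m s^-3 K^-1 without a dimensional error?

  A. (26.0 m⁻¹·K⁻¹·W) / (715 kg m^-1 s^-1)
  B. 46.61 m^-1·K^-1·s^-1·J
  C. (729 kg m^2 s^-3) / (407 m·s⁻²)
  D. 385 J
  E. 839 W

Reference: kg·m·s⁻³·K⁻¹.
Each option:
  A. [kg·m·s⁻³·K⁻¹] / [kg·m⁻¹·s⁻¹] = m²·s⁻²·K⁻¹
  B. J·s⁻¹·m⁻¹·K⁻¹ = N·m·s⁻¹·m⁻¹·K⁻¹ = kg·m·s⁻³·K⁻¹  ← same
  C. [kg·m²·s⁻³] / [m·s⁻²] = kg·m·s⁻¹
  D. J = N·m = kg·m²·s⁻²
  E. W = J·s⁻¹ = kg·m²·s⁻³
Only B. matches kg·m·s⁻³·K⁻¹.

B.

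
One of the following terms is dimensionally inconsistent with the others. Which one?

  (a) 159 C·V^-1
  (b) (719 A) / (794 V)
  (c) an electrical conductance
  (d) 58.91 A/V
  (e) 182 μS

(a)

Reduce each to base SI dimensions:
  (a) C·V⁻¹ = s·A·(J·C⁻¹)⁻¹ = kg⁻¹·m⁻²·s⁴·A²
  (b) [A] / [kg·m²·s⁻³·A⁻¹] = kg⁻¹·m⁻²·s³·A²
  (c) [electrical conductance] = kg⁻¹·m⁻²·s³·A²
  (d) A·V⁻¹ = A·(J·C⁻¹)⁻¹ = kg⁻¹·m⁻²·s³·A²
  (e) S = Ω⁻¹ = kg⁻¹·m⁻²·s³·A²
All reduce to kg⁻¹·m⁻²·s³·A² except (a), which is kg⁻¹·m⁻²·s⁴·A².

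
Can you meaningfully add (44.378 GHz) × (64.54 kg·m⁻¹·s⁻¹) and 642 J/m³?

Expand each in SI base units:
  (44.378 GHz) × (64.54 kg·m⁻¹·s⁻¹):  [s⁻¹] · [kg·m⁻¹·s⁻¹] = kg·m⁻¹·s⁻²
  642 J/m³:  J·m⁻³ = N·m·m⁻³ = kg·m⁻¹·s⁻²
Both are kg·m⁻¹·s⁻², so they have the same dimensions and can be added.

Yes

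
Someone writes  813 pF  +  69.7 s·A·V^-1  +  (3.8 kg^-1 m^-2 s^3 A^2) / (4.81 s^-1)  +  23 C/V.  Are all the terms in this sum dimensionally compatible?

Expand each in SI base units:
  813 pF:  F = C·V⁻¹ = kg⁻¹·m⁻²·s⁴·A²
  69.7 s·A·V^-1:  A·s·V⁻¹ = A·s·(J·C⁻¹)⁻¹ = kg⁻¹·m⁻²·s⁴·A²
  (3.8 kg^-1 m^-2 s^3 A^2) / (4.81 s^-1):  [kg⁻¹·m⁻²·s³·A²] / [s⁻¹] = kg⁻¹·m⁻²·s⁴·A²
  23 C/V:  C·V⁻¹ = s·A·(J·C⁻¹)⁻¹ = kg⁻¹·m⁻²·s⁴·A²
Every term reduces to kg⁻¹·m⁻²·s⁴·A².

Yes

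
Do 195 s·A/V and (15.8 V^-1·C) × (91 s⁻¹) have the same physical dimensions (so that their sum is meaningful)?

No

Expand each in SI base units:
  195 s·A/V:  A·s·V⁻¹ = A·s·(J·C⁻¹)⁻¹ = kg⁻¹·m⁻²·s⁴·A²
  (15.8 V^-1·C) × (91 s⁻¹):  [kg⁻¹·m⁻²·s⁴·A²] · [s⁻¹] = kg⁻¹·m⁻²·s³·A²
kg⁻¹·m⁻²·s⁴·A² ≠ kg⁻¹·m⁻²·s³·A², so they cannot be added.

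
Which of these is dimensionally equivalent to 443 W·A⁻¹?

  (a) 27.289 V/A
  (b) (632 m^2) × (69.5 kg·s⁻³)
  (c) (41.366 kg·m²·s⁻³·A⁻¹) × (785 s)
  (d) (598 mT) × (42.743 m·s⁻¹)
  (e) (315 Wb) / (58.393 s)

(e)

Reference: W·A⁻¹ = J·s⁻¹·A⁻¹ = kg·m²·s⁻³·A⁻¹.
Each option:
  (a) V·A⁻¹ = J·C⁻¹·A⁻¹ = kg·m²·s⁻³·A⁻²
  (b) [m²] · [kg·s⁻³] = kg·m²·s⁻³
  (c) [kg·m²·s⁻³·A⁻¹] · [s] = kg·m²·s⁻²·A⁻¹
  (d) [kg·s⁻²·A⁻¹] · [m·s⁻¹] = kg·m·s⁻³·A⁻¹
  (e) [kg·m²·s⁻²·A⁻¹] / [s] = kg·m²·s⁻³·A⁻¹  ← same
Only (e) matches kg·m²·s⁻³·A⁻¹.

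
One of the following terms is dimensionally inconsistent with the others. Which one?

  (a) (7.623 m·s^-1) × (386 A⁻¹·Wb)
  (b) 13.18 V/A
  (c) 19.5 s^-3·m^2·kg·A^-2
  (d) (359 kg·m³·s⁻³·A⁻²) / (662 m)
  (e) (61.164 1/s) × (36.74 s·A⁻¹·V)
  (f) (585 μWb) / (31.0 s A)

(a)

In SI base units:
  (a) [m·s⁻¹] · [kg·m²·s⁻²·A⁻²] = kg·m³·s⁻³·A⁻²
  (b) V·A⁻¹ = J·C⁻¹·A⁻¹ = kg·m²·s⁻³·A⁻²
  (c) kg·m²·s⁻³·A⁻²
  (d) [kg·m³·s⁻³·A⁻²] / [m] = kg·m²·s⁻³·A⁻²
  (e) [s⁻¹] · [kg·m²·s⁻²·A⁻²] = kg·m²·s⁻³·A⁻²
  (f) [kg·m²·s⁻²·A⁻¹] / [s·A] = kg·m²·s⁻³·A⁻²
All reduce to kg·m²·s⁻³·A⁻² except (a), which is kg·m³·s⁻³·A⁻².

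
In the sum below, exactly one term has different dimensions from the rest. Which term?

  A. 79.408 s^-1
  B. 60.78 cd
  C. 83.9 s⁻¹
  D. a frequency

B.

Dimensions:
  A. s⁻¹
  B. cd
  C. s⁻¹
  D. [frequency] = s⁻¹
All reduce to s⁻¹ except B., which is cd.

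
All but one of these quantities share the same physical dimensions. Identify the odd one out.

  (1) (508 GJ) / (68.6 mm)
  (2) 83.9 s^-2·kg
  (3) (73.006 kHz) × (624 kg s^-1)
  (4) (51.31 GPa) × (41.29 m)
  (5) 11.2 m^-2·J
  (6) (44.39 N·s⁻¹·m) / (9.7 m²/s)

(1)

Reduce each to base SI dimensions:
  (1) [kg·m²·s⁻²] / [m] = kg·m·s⁻²
  (2) kg·s⁻²
  (3) [s⁻¹] · [kg·s⁻¹] = kg·s⁻²
  (4) [kg·m⁻¹·s⁻²] · [m] = kg·s⁻²
  (5) J·m⁻² = N·m·m⁻² = kg·s⁻²
  (6) [kg·m²·s⁻³] / [m²·s⁻¹] = kg·s⁻²
All reduce to kg·s⁻² except (1), which is kg·m·s⁻².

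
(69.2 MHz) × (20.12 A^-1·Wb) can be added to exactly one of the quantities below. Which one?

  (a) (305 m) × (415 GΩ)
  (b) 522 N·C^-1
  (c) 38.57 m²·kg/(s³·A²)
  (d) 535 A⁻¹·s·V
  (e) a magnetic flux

(c)

Reference: [s⁻¹] · [kg·m²·s⁻²·A⁻²] = kg·m²·s⁻³·A⁻².
Each option:
  (a) [m] · [kg·m²·s⁻³·A⁻²] = kg·m³·s⁻³·A⁻²
  (b) N·C⁻¹ = kg·m·s⁻²·(s·A)⁻¹ = kg·m·s⁻³·A⁻¹
  (c) kg·m²·s⁻³·A⁻²  ← same
  (d) V·s·A⁻¹ = J·C⁻¹·s·A⁻¹ = kg·m²·s⁻²·A⁻²
  (e) [magnetic flux] = kg·m²·s⁻²·A⁻¹
Only (c) matches kg·m²·s⁻³·A⁻².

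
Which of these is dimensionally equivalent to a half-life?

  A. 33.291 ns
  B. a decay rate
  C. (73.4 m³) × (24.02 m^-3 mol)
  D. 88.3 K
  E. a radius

Reference: [half-life] = s.
Each option:
  A. s  ← same
  B. [decay rate] = s⁻¹
  C. [m³] · [m⁻³·mol] = mol
  D. K
  E. [radius] = m
Only A. matches s.

A.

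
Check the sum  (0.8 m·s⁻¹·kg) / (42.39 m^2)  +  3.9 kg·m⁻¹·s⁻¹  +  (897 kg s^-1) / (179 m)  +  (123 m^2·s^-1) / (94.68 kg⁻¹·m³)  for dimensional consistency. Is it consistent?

Yes

Reduce each to base SI dimensions:
  (0.8 m·s⁻¹·kg) / (42.39 m^2):  [kg·m·s⁻¹] / [m²] = kg·m⁻¹·s⁻¹
  3.9 kg·m⁻¹·s⁻¹:  kg·m⁻¹·s⁻¹
  (897 kg s^-1) / (179 m):  [kg·s⁻¹] / [m] = kg·m⁻¹·s⁻¹
  (123 m^2·s^-1) / (94.68 kg⁻¹·m³):  [m²·s⁻¹] / [kg⁻¹·m³] = kg·m⁻¹·s⁻¹
Every term reduces to kg·m⁻¹·s⁻¹.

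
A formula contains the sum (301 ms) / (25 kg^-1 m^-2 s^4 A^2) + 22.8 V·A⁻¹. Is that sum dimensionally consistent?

Work out the base dimensions of each:
  (301 ms) / (25 kg^-1 m^-2 s^4 A^2):  [s] / [kg⁻¹·m⁻²·s⁴·A²] = kg·m²·s⁻³·A⁻²
  22.8 V·A⁻¹:  V·A⁻¹ = J·C⁻¹·A⁻¹ = kg·m²·s⁻³·A⁻²
Both are kg·m²·s⁻³·A⁻², so they have the same dimensions and can be added.

Yes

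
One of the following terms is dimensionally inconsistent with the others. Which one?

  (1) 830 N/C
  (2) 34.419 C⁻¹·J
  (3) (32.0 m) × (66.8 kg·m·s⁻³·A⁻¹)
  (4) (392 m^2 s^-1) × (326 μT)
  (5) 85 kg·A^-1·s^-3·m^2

(1)

Expand each in SI base units:
  (1) N·C⁻¹ = kg·m·s⁻²·(s·A)⁻¹ = kg·m·s⁻³·A⁻¹
  (2) J·C⁻¹ = N·m·(s·A)⁻¹ = kg·m²·s⁻³·A⁻¹
  (3) [m] · [kg·m·s⁻³·A⁻¹] = kg·m²·s⁻³·A⁻¹
  (4) [m²·s⁻¹] · [kg·s⁻²·A⁻¹] = kg·m²·s⁻³·A⁻¹
  (5) kg·m²·s⁻³·A⁻¹
All reduce to kg·m²·s⁻³·A⁻¹ except (1), which is kg·m·s⁻³·A⁻¹.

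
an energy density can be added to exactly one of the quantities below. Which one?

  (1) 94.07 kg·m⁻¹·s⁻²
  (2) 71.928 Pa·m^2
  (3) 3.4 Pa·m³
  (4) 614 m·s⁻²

Reference: [energy density] = kg·m⁻¹·s⁻².
Each option:
  (1) kg·m⁻¹·s⁻²  ← same
  (2) Pa·m² = N·m⁻²·m² = kg·m·s⁻²
  (3) Pa·m³ = N·m⁻²·m³ = kg·m²·s⁻²
  (4) m·s⁻²
Only (1) matches kg·m⁻¹·s⁻².

(1)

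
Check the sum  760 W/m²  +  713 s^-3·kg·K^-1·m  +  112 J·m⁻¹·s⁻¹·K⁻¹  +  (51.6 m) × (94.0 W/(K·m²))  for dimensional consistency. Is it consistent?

No

Reduce each to base SI dimensions:
  760 W/m²:  W·m⁻² = J·s⁻¹·m⁻² = kg·s⁻³
  713 s^-3·kg·K^-1·m:  kg·m·s⁻³·K⁻¹
  112 J·m⁻¹·s⁻¹·K⁻¹:  J·s⁻¹·m⁻¹·K⁻¹ = N·m·s⁻¹·m⁻¹·K⁻¹ = kg·m·s⁻³·K⁻¹
  (51.6 m) × (94.0 W/(K·m²)):  [m] · [kg·s⁻³·K⁻¹] = kg·m·s⁻³·K⁻¹
The terms do not share a single dimension (kg·m·s⁻³·K⁻¹ vs kg·s⁻³).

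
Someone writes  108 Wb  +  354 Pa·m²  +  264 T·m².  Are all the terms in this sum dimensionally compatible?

Dimensions:
  108 Wb:  Wb = V·s = kg·m²·s⁻²·A⁻¹
  354 Pa·m²:  Pa·m² = N·m⁻²·m² = kg·m·s⁻²
  264 T·m²:  T·m² = Wb·m⁻²·m² = kg·m²·s⁻²·A⁻¹
The terms do not share a single dimension (kg·m²·s⁻²·A⁻¹ vs kg·m·s⁻²).

No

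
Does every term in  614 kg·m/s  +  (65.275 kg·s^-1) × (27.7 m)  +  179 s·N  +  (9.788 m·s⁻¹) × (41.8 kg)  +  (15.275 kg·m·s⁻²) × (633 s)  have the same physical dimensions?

Yes

Dimensions:
  614 kg·m/s:  kg·m·s⁻¹
  (65.275 kg·s^-1) × (27.7 m):  [kg·s⁻¹] · [m] = kg·m·s⁻¹
  179 s·N:  N·s = kg·m·s⁻²·s = kg·m·s⁻¹
  (9.788 m·s⁻¹) × (41.8 kg):  [m·s⁻¹] · [kg] = kg·m·s⁻¹
  (15.275 kg·m·s⁻²) × (633 s):  [kg·m·s⁻²] · [s] = kg·m·s⁻¹
Every term reduces to kg·m·s⁻¹.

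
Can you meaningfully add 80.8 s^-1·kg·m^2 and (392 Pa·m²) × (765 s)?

In SI base units:
  80.8 s^-1·kg·m^2:  kg·m²·s⁻¹
  (392 Pa·m²) × (765 s):  [kg·m·s⁻²] · [s] = kg·m·s⁻¹
kg·m²·s⁻¹ ≠ kg·m·s⁻¹, so they cannot be added.

No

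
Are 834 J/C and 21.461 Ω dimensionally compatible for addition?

Work out the base dimensions of each:
  834 J/C:  J·C⁻¹ = N·m·(s·A)⁻¹ = kg·m²·s⁻³·A⁻¹
  21.461 Ω:  Ω = V·A⁻¹ = kg·m²·s⁻³·A⁻²
kg·m²·s⁻³·A⁻¹ ≠ kg·m²·s⁻³·A⁻², so they cannot be added.

No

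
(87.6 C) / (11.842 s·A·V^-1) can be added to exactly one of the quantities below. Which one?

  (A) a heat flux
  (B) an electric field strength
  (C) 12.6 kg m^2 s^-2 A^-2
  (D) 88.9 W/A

Reference: [s·A] / [kg⁻¹·m⁻²·s⁴·A²] = kg·m²·s⁻³·A⁻¹.
Each option:
  (A) [heat flux] = kg·s⁻³
  (B) [electric field strength] = kg·m·s⁻³·A⁻¹
  (C) kg·m²·s⁻²·A⁻²
  (D) W·A⁻¹ = J·s⁻¹·A⁻¹ = kg·m²·s⁻³·A⁻¹  ← same
Only (D) matches kg·m²·s⁻³·A⁻¹.

(D)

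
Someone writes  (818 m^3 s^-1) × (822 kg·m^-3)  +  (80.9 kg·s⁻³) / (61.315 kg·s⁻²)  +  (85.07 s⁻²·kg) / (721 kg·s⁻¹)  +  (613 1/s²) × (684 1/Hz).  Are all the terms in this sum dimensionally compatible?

No

In SI base units:
  (818 m^3 s^-1) × (822 kg·m^-3):  [m³·s⁻¹] · [kg·m⁻³] = kg·s⁻¹
  (80.9 kg·s⁻³) / (61.315 kg·s⁻²):  [kg·s⁻³] / [kg·s⁻²] = s⁻¹
  (85.07 s⁻²·kg) / (721 kg·s⁻¹):  [kg·s⁻²] / [kg·s⁻¹] = s⁻¹
  (613 1/s²) × (684 1/Hz):  [s⁻²] · [s] = s⁻¹
The terms do not share a single dimension (kg·s⁻¹ vs s⁻¹).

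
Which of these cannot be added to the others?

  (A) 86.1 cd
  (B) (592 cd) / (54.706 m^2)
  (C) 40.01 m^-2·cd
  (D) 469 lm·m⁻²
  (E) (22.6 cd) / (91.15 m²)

(A)

Dimensions:
  (A) cd
  (B) [cd] / [m²] = m⁻²·cd
  (C) cd·m⁻² = m⁻²·cd
  (D) lm·m⁻² = cd·m⁻² = m⁻²·cd
  (E) [cd] / [m²] = m⁻²·cd
All reduce to m⁻²·cd except (A), which is cd.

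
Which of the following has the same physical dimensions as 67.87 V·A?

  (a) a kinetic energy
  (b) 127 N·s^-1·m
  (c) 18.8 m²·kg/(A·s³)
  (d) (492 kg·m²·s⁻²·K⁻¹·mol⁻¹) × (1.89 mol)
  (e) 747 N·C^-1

Reference: V·A = J·C⁻¹·A = kg·m²·s⁻³.
Each option:
  (a) [kinetic energy] = kg·m²·s⁻²
  (b) N·m·s⁻¹ = kg·m·s⁻²·m·s⁻¹ = kg·m²·s⁻³  ← same
  (c) kg·m²·s⁻³·A⁻¹
  (d) [kg·m²·s⁻²·K⁻¹·mol⁻¹] · [mol] = kg·m²·s⁻²·K⁻¹
  (e) N·C⁻¹ = kg·m·s⁻²·(s·A)⁻¹ = kg·m·s⁻³·A⁻¹
Only (b) matches kg·m²·s⁻³.

(b)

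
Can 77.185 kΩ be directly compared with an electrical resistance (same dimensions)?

Work out the base dimensions of each:
  77.185 kΩ:  Ω = V·A⁻¹ = kg·m²·s⁻³·A⁻²
  an electrical resistance:  [electrical resistance] = kg·m²·s⁻³·A⁻²
Both are kg·m²·s⁻³·A⁻², so they have the same dimensions and can be added.

Yes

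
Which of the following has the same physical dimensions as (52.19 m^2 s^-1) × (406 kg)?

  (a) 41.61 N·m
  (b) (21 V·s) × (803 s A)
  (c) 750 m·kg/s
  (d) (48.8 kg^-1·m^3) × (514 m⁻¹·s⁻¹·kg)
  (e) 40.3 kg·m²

Reference: [m²·s⁻¹] · [kg] = kg·m²·s⁻¹.
Each option:
  (a) N·m = kg·m·s⁻²·m = kg·m²·s⁻²
  (b) [kg·m²·s⁻²·A⁻¹] · [s·A] = kg·m²·s⁻¹  ← same
  (c) kg·m·s⁻¹
  (d) [kg⁻¹·m³] · [kg·m⁻¹·s⁻¹] = m²·s⁻¹
  (e) kg·m²
Only (b) matches kg·m²·s⁻¹.

(b)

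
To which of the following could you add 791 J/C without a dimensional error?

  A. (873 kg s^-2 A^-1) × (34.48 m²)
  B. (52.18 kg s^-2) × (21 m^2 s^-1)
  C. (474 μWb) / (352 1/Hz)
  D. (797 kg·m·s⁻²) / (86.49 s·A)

Reference: J·C⁻¹ = N·m·(s·A)⁻¹ = kg·m²·s⁻³·A⁻¹.
Each option:
  A. [kg·s⁻²·A⁻¹] · [m²] = kg·m²·s⁻²·A⁻¹
  B. [kg·s⁻²] · [m²·s⁻¹] = kg·m²·s⁻³
  C. [kg·m²·s⁻²·A⁻¹] / [s] = kg·m²·s⁻³·A⁻¹  ← same
  D. [kg·m·s⁻²] / [s·A] = kg·m·s⁻³·A⁻¹
Only C. matches kg·m²·s⁻³·A⁻¹.

C.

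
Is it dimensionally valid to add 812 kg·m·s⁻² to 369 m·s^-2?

Reduce each to base SI dimensions:
  812 kg·m·s⁻²:  kg·m·s⁻²
  369 m·s^-2:  m·s⁻²
kg·m·s⁻² ≠ m·s⁻², so they cannot be added.

No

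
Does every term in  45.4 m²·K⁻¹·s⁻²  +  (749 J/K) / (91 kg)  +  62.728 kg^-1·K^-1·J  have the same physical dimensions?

Yes

Expand each in SI base units:
  45.4 m²·K⁻¹·s⁻²:  m²·s⁻²·K⁻¹
  (749 J/K) / (91 kg):  [kg·m²·s⁻²·K⁻¹] / [kg] = m²·s⁻²·K⁻¹
  62.728 kg^-1·K^-1·J:  J·kg⁻¹·K⁻¹ = N·m·kg⁻¹·K⁻¹ = m²·s⁻²·K⁻¹
Every term reduces to m²·s⁻²·K⁻¹.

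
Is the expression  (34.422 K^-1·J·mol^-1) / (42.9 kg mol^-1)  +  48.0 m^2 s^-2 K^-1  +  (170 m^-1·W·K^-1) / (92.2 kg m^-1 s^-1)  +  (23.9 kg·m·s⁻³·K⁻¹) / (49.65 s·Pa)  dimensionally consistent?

Reduce each to base SI dimensions:
  (34.422 K^-1·J·mol^-1) / (42.9 kg mol^-1):  [kg·m²·s⁻²·K⁻¹·mol⁻¹] / [kg·mol⁻¹] = m²·s⁻²·K⁻¹
  48.0 m^2 s^-2 K^-1:  m²·s⁻²·K⁻¹
  (170 m^-1·W·K^-1) / (92.2 kg m^-1 s^-1):  [kg·m·s⁻³·K⁻¹] / [kg·m⁻¹·s⁻¹] = m²·s⁻²·K⁻¹
  (23.9 kg·m·s⁻³·K⁻¹) / (49.65 s·Pa):  [kg·m·s⁻³·K⁻¹] / [kg·m⁻¹·s⁻¹] = m²·s⁻²·K⁻¹
Every term reduces to m²·s⁻²·K⁻¹.

Yes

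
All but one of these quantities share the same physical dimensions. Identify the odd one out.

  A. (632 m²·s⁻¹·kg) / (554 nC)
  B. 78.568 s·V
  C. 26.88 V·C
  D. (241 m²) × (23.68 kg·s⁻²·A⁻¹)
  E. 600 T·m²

Dimensions:
  A. [kg·m²·s⁻¹] / [s·A] = kg·m²·s⁻²·A⁻¹
  B. V·s = J·C⁻¹·s = kg·m²·s⁻²·A⁻¹
  C. C·V = s·A·J·C⁻¹ = kg·m²·s⁻²
  D. [m²] · [kg·s⁻²·A⁻¹] = kg·m²·s⁻²·A⁻¹
  E. T·m² = Wb·m⁻²·m² = kg·m²·s⁻²·A⁻¹
All reduce to kg·m²·s⁻²·A⁻¹ except C., which is kg·m²·s⁻².

C.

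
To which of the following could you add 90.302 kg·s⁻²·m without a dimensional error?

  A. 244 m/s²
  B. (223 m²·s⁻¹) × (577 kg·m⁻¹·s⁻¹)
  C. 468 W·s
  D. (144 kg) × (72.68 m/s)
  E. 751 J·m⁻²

Reference: kg·m·s⁻².
Each option:
  A. m·s⁻²
  B. [m²·s⁻¹] · [kg·m⁻¹·s⁻¹] = kg·m·s⁻²  ← same
  C. W·s = J·s⁻¹·s = kg·m²·s⁻²
  D. [kg] · [m·s⁻¹] = kg·m·s⁻¹
  E. J·m⁻² = N·m·m⁻² = kg·s⁻²
Only B. matches kg·m·s⁻².

B.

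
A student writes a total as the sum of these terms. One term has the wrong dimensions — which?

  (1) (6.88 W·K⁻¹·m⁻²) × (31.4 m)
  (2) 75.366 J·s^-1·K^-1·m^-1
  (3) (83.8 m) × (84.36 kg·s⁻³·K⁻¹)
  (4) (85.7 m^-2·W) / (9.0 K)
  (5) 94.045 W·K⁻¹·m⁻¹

Expand each in SI base units:
  (1) [kg·s⁻³·K⁻¹] · [m] = kg·m·s⁻³·K⁻¹
  (2) J·s⁻¹·m⁻¹·K⁻¹ = N·m·s⁻¹·m⁻¹·K⁻¹ = kg·m·s⁻³·K⁻¹
  (3) [m] · [kg·s⁻³·K⁻¹] = kg·m·s⁻³·K⁻¹
  (4) [kg·s⁻³] / [K] = kg·s⁻³·K⁻¹
  (5) W·m⁻¹·K⁻¹ = J·s⁻¹·m⁻¹·K⁻¹ = kg·m·s⁻³·K⁻¹
All reduce to kg·m·s⁻³·K⁻¹ except (4), which is kg·s⁻³·K⁻¹.

(4)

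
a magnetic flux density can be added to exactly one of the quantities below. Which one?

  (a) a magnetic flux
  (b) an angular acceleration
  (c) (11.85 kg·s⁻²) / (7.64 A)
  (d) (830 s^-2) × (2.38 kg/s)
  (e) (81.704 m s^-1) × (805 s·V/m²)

(c)

Reference: [magnetic flux density] = kg·s⁻²·A⁻¹.
Each option:
  (a) [magnetic flux] = kg·m²·s⁻²·A⁻¹
  (b) [angular acceleration] = s⁻²
  (c) [kg·s⁻²] / [A] = kg·s⁻²·A⁻¹  ← same
  (d) [s⁻²] · [kg·s⁻¹] = kg·s⁻³
  (e) [m·s⁻¹] · [kg·s⁻²·A⁻¹] = kg·m·s⁻³·A⁻¹
Only (c) matches kg·s⁻²·A⁻¹.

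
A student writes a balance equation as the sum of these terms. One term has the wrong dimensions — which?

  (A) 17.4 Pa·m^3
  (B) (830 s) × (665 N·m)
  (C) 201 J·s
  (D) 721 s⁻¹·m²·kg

Work out the base dimensions of each:
  (A) Pa·m³ = N·m⁻²·m³ = kg·m²·s⁻²
  (B) [s] · [kg·m²·s⁻²] = kg·m²·s⁻¹
  (C) J·s = N·m·s = kg·m²·s⁻¹
  (D) kg·m²·s⁻¹
All reduce to kg·m²·s⁻¹ except (A), which is kg·m²·s⁻².

(A)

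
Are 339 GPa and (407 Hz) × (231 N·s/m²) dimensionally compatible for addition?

Yes

Work out the base dimensions of each:
  339 GPa:  Pa = N·m⁻² = kg·m⁻¹·s⁻²
  (407 Hz) × (231 N·s/m²):  [s⁻¹] · [kg·m⁻¹·s⁻¹] = kg·m⁻¹·s⁻²
Both are kg·m⁻¹·s⁻², so they have the same dimensions and can be added.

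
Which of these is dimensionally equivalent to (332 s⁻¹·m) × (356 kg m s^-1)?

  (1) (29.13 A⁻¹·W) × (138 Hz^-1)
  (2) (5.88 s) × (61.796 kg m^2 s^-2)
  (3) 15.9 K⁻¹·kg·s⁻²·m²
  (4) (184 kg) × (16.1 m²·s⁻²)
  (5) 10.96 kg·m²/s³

(4)

Reference: [m·s⁻¹] · [kg·m·s⁻¹] = kg·m²·s⁻².
Each option:
  (1) [kg·m²·s⁻³·A⁻¹] · [s] = kg·m²·s⁻²·A⁻¹
  (2) [s] · [kg·m²·s⁻²] = kg·m²·s⁻¹
  (3) kg·m²·s⁻²·K⁻¹
  (4) [kg] · [m²·s⁻²] = kg·m²·s⁻²  ← same
  (5) kg·m²·s⁻³
Only (4) matches kg·m²·s⁻².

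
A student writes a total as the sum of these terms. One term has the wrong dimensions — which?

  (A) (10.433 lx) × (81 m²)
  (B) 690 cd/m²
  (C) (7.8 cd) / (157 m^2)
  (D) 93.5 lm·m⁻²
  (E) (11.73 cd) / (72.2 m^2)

Work out the base dimensions of each:
  (A) [m⁻²·cd] · [m²] = cd
  (B) cd·m⁻² = m⁻²·cd
  (C) [cd] / [m²] = m⁻²·cd
  (D) lm·m⁻² = cd·m⁻² = m⁻²·cd
  (E) [cd] / [m²] = m⁻²·cd
All reduce to m⁻²·cd except (A), which is cd.

(A)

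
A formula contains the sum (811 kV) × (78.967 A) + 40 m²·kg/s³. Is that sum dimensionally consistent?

Yes

Work out the base dimensions of each:
  (811 kV) × (78.967 A):  [kg·m²·s⁻³·A⁻¹] · [A] = kg·m²·s⁻³
  40 m²·kg/s³:  kg·m²·s⁻³
Both are kg·m²·s⁻³, so they have the same dimensions and can be added.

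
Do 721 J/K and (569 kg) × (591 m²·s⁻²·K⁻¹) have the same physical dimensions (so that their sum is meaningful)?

Work out the base dimensions of each:
  721 J/K:  J·K⁻¹ = N·m·K⁻¹ = kg·m²·s⁻²·K⁻¹
  (569 kg) × (591 m²·s⁻²·K⁻¹):  [kg] · [m²·s⁻²·K⁻¹] = kg·m²·s⁻²·K⁻¹
Both are kg·m²·s⁻²·K⁻¹, so they have the same dimensions and can be added.

Yes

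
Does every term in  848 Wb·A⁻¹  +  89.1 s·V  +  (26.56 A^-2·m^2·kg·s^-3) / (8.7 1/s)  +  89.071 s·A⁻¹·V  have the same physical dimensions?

No

Expand each in SI base units:
  848 Wb·A⁻¹:  Wb·A⁻¹ = V·s·A⁻¹ = kg·m²·s⁻²·A⁻²
  89.1 s·V:  V·s = J·C⁻¹·s = kg·m²·s⁻²·A⁻¹
  (26.56 A^-2·m^2·kg·s^-3) / (8.7 1/s):  [kg·m²·s⁻³·A⁻²] / [s⁻¹] = kg·m²·s⁻²·A⁻²
  89.071 s·A⁻¹·V:  V·s·A⁻¹ = J·C⁻¹·s·A⁻¹ = kg·m²·s⁻²·A⁻²
The terms do not share a single dimension (kg·m²·s⁻²·A⁻² vs kg·m²·s⁻²·A⁻¹).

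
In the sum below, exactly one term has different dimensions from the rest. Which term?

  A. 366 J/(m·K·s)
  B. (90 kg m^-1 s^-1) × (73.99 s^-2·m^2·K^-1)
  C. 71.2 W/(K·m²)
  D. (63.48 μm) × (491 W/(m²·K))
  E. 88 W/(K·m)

C.

Expand each in SI base units:
  A. J·s⁻¹·m⁻¹·K⁻¹ = N·m·s⁻¹·m⁻¹·K⁻¹ = kg·m·s⁻³·K⁻¹
  B. [kg·m⁻¹·s⁻¹] · [m²·s⁻²·K⁻¹] = kg·m·s⁻³·K⁻¹
  C. W·m⁻²·K⁻¹ = J·s⁻¹·m⁻²·K⁻¹ = kg·s⁻³·K⁻¹
  D. [m] · [kg·s⁻³·K⁻¹] = kg·m·s⁻³·K⁻¹
  E. W·m⁻¹·K⁻¹ = J·s⁻¹·m⁻¹·K⁻¹ = kg·m·s⁻³·K⁻¹
All reduce to kg·m·s⁻³·K⁻¹ except C., which is kg·s⁻³·K⁻¹.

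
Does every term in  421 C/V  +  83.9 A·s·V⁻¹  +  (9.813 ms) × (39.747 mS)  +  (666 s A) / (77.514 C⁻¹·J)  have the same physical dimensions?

Work out the base dimensions of each:
  421 C/V:  C·V⁻¹ = s·A·(J·C⁻¹)⁻¹ = kg⁻¹·m⁻²·s⁴·A²
  83.9 A·s·V⁻¹:  A·s·V⁻¹ = A·s·(J·C⁻¹)⁻¹ = kg⁻¹·m⁻²·s⁴·A²
  (9.813 ms) × (39.747 mS):  [s] · [kg⁻¹·m⁻²·s³·A²] = kg⁻¹·m⁻²·s⁴·A²
  (666 s A) / (77.514 C⁻¹·J):  [s·A] / [kg·m²·s⁻³·A⁻¹] = kg⁻¹·m⁻²·s⁴·A²
Every term reduces to kg⁻¹·m⁻²·s⁴·A².

Yes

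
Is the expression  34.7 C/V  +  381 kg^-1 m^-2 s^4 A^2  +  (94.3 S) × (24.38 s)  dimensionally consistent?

Reduce each to base SI dimensions:
  34.7 C/V:  C·V⁻¹ = s·A·(J·C⁻¹)⁻¹ = kg⁻¹·m⁻²·s⁴·A²
  381 kg^-1 m^-2 s^4 A^2:  kg⁻¹·m⁻²·s⁴·A²
  (94.3 S) × (24.38 s):  [kg⁻¹·m⁻²·s³·A²] · [s] = kg⁻¹·m⁻²·s⁴·A²
Every term reduces to kg⁻¹·m⁻²·s⁴·A².

Yes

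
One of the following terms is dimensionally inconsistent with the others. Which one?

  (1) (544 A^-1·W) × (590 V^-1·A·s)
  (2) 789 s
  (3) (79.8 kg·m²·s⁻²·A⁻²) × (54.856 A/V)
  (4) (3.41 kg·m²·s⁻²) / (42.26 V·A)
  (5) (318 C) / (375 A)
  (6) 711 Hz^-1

(1)

Work out the base dimensions of each:
  (1) [kg·m²·s⁻³·A⁻¹] · [kg⁻¹·m⁻²·s⁴·A²] = s·A
  (2) s
  (3) [kg·m²·s⁻²·A⁻²] · [kg⁻¹·m⁻²·s³·A²] = s
  (4) [kg·m²·s⁻²] / [kg·m²·s⁻³] = s
  (5) [s·A] / [A] = s
  (6) Hz⁻¹ = (s⁻¹)⁻¹ = s
All reduce to s except (1), which is s·A.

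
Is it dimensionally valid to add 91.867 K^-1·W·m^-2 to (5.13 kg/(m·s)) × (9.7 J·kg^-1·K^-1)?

Reduce each to base SI dimensions:
  91.867 K^-1·W·m^-2:  W·m⁻²·K⁻¹ = J·s⁻¹·m⁻²·K⁻¹ = kg·s⁻³·K⁻¹
  (5.13 kg/(m·s)) × (9.7 J·kg^-1·K^-1):  [kg·m⁻¹·s⁻¹] · [m²·s⁻²·K⁻¹] = kg·m·s⁻³·K⁻¹
kg·s⁻³·K⁻¹ ≠ kg·m·s⁻³·K⁻¹, so they cannot be added.

No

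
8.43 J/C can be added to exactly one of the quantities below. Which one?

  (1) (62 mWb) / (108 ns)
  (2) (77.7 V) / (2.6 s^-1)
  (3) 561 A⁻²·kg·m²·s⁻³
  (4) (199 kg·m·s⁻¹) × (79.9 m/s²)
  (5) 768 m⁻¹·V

Reference: J·C⁻¹ = N·m·(s·A)⁻¹ = kg·m²·s⁻³·A⁻¹.
Each option:
  (1) [kg·m²·s⁻²·A⁻¹] / [s] = kg·m²·s⁻³·A⁻¹  ← same
  (2) [kg·m²·s⁻³·A⁻¹] / [s⁻¹] = kg·m²·s⁻²·A⁻¹
  (3) kg·m²·s⁻³·A⁻²
  (4) [kg·m·s⁻¹] · [m·s⁻²] = kg·m²·s⁻³
  (5) V·m⁻¹ = J·C⁻¹·m⁻¹ = kg·m·s⁻³·A⁻¹
Only (1) matches kg·m²·s⁻³·A⁻¹.

(1)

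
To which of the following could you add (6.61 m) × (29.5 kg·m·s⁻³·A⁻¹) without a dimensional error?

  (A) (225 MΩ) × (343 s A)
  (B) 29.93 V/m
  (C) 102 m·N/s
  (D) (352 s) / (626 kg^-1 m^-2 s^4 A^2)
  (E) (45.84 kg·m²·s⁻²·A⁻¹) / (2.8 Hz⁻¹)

(E)

Reference: [m] · [kg·m·s⁻³·A⁻¹] = kg·m²·s⁻³·A⁻¹.
Each option:
  (A) [kg·m²·s⁻³·A⁻²] · [s·A] = kg·m²·s⁻²·A⁻¹
  (B) V·m⁻¹ = J·C⁻¹·m⁻¹ = kg·m·s⁻³·A⁻¹
  (C) N·m·s⁻¹ = kg·m·s⁻²·m·s⁻¹ = kg·m²·s⁻³
  (D) [s] / [kg⁻¹·m⁻²·s⁴·A²] = kg·m²·s⁻³·A⁻²
  (E) [kg·m²·s⁻²·A⁻¹] / [s] = kg·m²·s⁻³·A⁻¹  ← same
Only (E) matches kg·m²·s⁻³·A⁻¹.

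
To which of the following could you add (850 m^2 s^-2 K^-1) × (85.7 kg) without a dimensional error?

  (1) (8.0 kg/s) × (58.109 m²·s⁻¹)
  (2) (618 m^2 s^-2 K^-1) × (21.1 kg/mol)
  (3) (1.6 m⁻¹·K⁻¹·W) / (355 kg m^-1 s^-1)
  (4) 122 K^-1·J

(4)

Reference: [m²·s⁻²·K⁻¹] · [kg] = kg·m²·s⁻²·K⁻¹.
Each option:
  (1) [kg·s⁻¹] · [m²·s⁻¹] = kg·m²·s⁻²
  (2) [m²·s⁻²·K⁻¹] · [kg·mol⁻¹] = kg·m²·s⁻²·K⁻¹·mol⁻¹
  (3) [kg·m·s⁻³·K⁻¹] / [kg·m⁻¹·s⁻¹] = m²·s⁻²·K⁻¹
  (4) J·K⁻¹ = N·m·K⁻¹ = kg·m²·s⁻²·K⁻¹  ← same
Only (4) matches kg·m²·s⁻²·K⁻¹.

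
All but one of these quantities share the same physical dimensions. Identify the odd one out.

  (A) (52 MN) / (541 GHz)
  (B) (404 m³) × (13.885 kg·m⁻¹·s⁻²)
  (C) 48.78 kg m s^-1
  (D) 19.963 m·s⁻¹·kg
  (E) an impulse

In SI base units:
  (A) [kg·m·s⁻²] / [s⁻¹] = kg·m·s⁻¹
  (B) [m³] · [kg·m⁻¹·s⁻²] = kg·m²·s⁻²
  (C) kg·m·s⁻¹
  (D) kg·m·s⁻¹
  (E) [impulse] = kg·m·s⁻¹
All reduce to kg·m·s⁻¹ except (B), which is kg·m²·s⁻².

(B)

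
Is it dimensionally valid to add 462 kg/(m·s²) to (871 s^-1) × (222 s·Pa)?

Expand each in SI base units:
  462 kg/(m·s²):  kg·m⁻¹·s⁻²
  (871 s^-1) × (222 s·Pa):  [s⁻¹] · [kg·m⁻¹·s⁻¹] = kg·m⁻¹·s⁻²
Both are kg·m⁻¹·s⁻², so they have the same dimensions and can be added.

Yes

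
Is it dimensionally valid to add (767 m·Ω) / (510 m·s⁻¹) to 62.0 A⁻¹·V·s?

In SI base units:
  (767 m·Ω) / (510 m·s⁻¹):  [kg·m³·s⁻³·A⁻²] / [m·s⁻¹] = kg·m²·s⁻²·A⁻²
  62.0 A⁻¹·V·s:  V·s·A⁻¹ = J·C⁻¹·s·A⁻¹ = kg·m²·s⁻²·A⁻²
Both are kg·m²·s⁻²·A⁻², so they have the same dimensions and can be added.

Yes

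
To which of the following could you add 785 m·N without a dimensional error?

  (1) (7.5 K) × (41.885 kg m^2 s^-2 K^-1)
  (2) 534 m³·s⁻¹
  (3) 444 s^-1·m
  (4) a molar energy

(1)

Reference: N·m = kg·m·s⁻²·m = kg·m²·s⁻².
Each option:
  (1) [K] · [kg·m²·s⁻²·K⁻¹] = kg·m²·s⁻²  ← same
  (2) m³·s⁻¹
  (3) m·s⁻¹
  (4) [molar energy] = kg·m²·s⁻²·mol⁻¹
Only (1) matches kg·m²·s⁻².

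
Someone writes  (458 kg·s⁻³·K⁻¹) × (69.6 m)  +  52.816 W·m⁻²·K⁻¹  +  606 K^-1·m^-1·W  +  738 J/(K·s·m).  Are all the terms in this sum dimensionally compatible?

No

Dimensions:
  (458 kg·s⁻³·K⁻¹) × (69.6 m):  [kg·s⁻³·K⁻¹] · [m] = kg·m·s⁻³·K⁻¹
  52.816 W·m⁻²·K⁻¹:  W·m⁻²·K⁻¹ = J·s⁻¹·m⁻²·K⁻¹ = kg·s⁻³·K⁻¹
  606 K^-1·m^-1·W:  W·m⁻¹·K⁻¹ = J·s⁻¹·m⁻¹·K⁻¹ = kg·m·s⁻³·K⁻¹
  738 J/(K·s·m):  J·s⁻¹·m⁻¹·K⁻¹ = N·m·s⁻¹·m⁻¹·K⁻¹ = kg·m·s⁻³·K⁻¹
The terms do not share a single dimension (kg·m·s⁻³·K⁻¹ vs kg·s⁻³·K⁻¹).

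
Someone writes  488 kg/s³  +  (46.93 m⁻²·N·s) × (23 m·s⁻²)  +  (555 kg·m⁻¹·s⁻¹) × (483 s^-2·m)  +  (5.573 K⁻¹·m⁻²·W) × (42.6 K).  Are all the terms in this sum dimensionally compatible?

Yes

In SI base units:
  488 kg/s³:  kg·s⁻³
  (46.93 m⁻²·N·s) × (23 m·s⁻²):  [kg·m⁻¹·s⁻¹] · [m·s⁻²] = kg·s⁻³
  (555 kg·m⁻¹·s⁻¹) × (483 s^-2·m):  [kg·m⁻¹·s⁻¹] · [m·s⁻²] = kg·s⁻³
  (5.573 K⁻¹·m⁻²·W) × (42.6 K):  [kg·s⁻³·K⁻¹] · [K] = kg·s⁻³
Every term reduces to kg·s⁻³.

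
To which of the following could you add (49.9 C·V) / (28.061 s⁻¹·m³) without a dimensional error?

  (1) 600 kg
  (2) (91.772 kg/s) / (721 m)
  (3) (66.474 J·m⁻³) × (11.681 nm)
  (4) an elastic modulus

(2)

Reference: [kg·m²·s⁻²] / [m³·s⁻¹] = kg·m⁻¹·s⁻¹.
Each option:
  (1) kg
  (2) [kg·s⁻¹] / [m] = kg·m⁻¹·s⁻¹  ← same
  (3) [kg·m⁻¹·s⁻²] · [m] = kg·s⁻²
  (4) [elastic modulus] = kg·m⁻¹·s⁻²
Only (2) matches kg·m⁻¹·s⁻¹.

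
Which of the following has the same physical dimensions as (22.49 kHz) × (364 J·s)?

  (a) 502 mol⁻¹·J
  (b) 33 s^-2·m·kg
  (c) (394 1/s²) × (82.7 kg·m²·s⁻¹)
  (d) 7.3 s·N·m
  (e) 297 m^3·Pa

(e)

Reference: [s⁻¹] · [kg·m²·s⁻¹] = kg·m²·s⁻².
Each option:
  (a) J·mol⁻¹ = N·m·mol⁻¹ = kg·m²·s⁻²·mol⁻¹
  (b) kg·m·s⁻²
  (c) [s⁻²] · [kg·m²·s⁻¹] = kg·m²·s⁻³
  (d) N·m·s = kg·m·s⁻²·m·s = kg·m²·s⁻¹
  (e) Pa·m³ = N·m⁻²·m³ = kg·m²·s⁻²  ← same
Only (e) matches kg·m²·s⁻².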